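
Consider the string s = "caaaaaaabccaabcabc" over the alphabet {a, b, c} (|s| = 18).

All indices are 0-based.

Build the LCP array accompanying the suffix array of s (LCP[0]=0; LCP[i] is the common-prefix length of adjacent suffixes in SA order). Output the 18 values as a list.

rank→(start, suffix):
  0 → (1, 'aaaaaaabccaabcabc')
  1 → (2, 'aaaaaabccaabcabc')
  2 → (3, 'aaaaabccaabcabc')
  3 → (4, 'aaaabccaabcabc')
  4 → (5, 'aaabccaabcabc')
  5 → (11, 'aabcabc')
  6 → (6, 'aabccaabcabc')
  7 → (15, 'abc')
  8 → (12, 'abcabc')
  9 → (7, 'abccaabcabc')
  10 → (16, 'bc')
  11 → (13, 'bcabc')
  12 → (8, 'bccaabcabc')
  13 → (17, 'c')
  14 → (0, 'caaaaaaabccaabcabc')
  15 → (10, 'caabcabc')
  16 → (14, 'cabc')
  17 → (9, 'ccaabcabc')

SA = [1, 2, 3, 4, 5, 11, 6, 15, 12, 7, 16, 13, 8, 17, 0, 10, 14, 9]
[i] adj suffixes → lcp
  [1] 1/2 → 6 ('aaaaaa')
  [2] 2/3 → 5 ('aaaaa')
  [3] 3/4 → 4 ('aaaa')
  [4] 4/5 → 3 ('aaa')
  [5] 5/11 → 2 ('aa')
  [6] 11/6 → 4 ('aabc')
  [7] 6/15 → 1 ('a')
  [8] 15/12 → 3 ('abc')
  [9] 12/7 → 3 ('abc')
  [10] 7/16 → 0 ('')
  [11] 16/13 → 2 ('bc')
  [12] 13/8 → 2 ('bc')
  [13] 8/17 → 0 ('')
  [14] 17/0 → 1 ('c')
  [15] 0/10 → 3 ('caa')
  [16] 10/14 → 2 ('ca')
  [17] 14/9 → 1 ('c')

[0, 6, 5, 4, 3, 2, 4, 1, 3, 3, 0, 2, 2, 0, 1, 3, 2, 1]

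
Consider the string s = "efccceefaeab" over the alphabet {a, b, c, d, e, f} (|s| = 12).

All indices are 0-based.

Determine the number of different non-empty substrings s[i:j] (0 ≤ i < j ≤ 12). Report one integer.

69

rank→(start, suffix):
  0 → (10, 'ab')
  1 → (8, 'aeab')
  2 → (11, 'b')
  3 → (2, 'ccceefaeab')
  4 → (3, 'cceefaeab')
  5 → (4, 'ceefaeab')
  6 → (9, 'eab')
  7 → (5, 'eefaeab')
  8 → (6, 'efaeab')
  9 → (0, 'efccceefaeab')
  10 → (7, 'faeab')
  11 → (1, 'fccceefaeab')

SA = [10, 8, 11, 2, 3, 4, 9, 5, 6, 0, 7, 1]
rank  pair      lcp
   1  s[10:],s[8:]  1  'a'
   2  s[8:],s[11:]  0  ''
   3  s[11:],s[2:]  0  ''
   4  s[2:],s[3:]  2  'cc'
   5  s[3:],s[4:]  1  'c'
   6  s[4:],s[9:]  0  ''
   7  s[9:],s[5:]  1  'e'
   8  s[5:],s[6:]  1  'e'
   9  s[6:],s[0:]  2  'ef'
  10  s[0:],s[7:]  0  ''
  11  s[7:],s[1:]  1  'f'

n(n+1)/2 = 12·13/2 = 78
Σ LCP = 0 + 1 + 0 + 0 + 2 + 1 + 0 + 1 + 1 + 2 + 0 + 1 = 9
distinct = 78 − 9 = 69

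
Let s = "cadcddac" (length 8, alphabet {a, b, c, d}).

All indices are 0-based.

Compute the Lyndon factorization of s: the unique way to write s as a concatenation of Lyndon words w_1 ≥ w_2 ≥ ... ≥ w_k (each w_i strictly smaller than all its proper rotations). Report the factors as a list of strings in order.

emit factor 1: 'c' (i=0, period=1)
emit factor 2: 'adcdd' (i=1, period=5)
emit factor 3: 'ac' (i=6, period=2)

["c", "adcdd", "ac"]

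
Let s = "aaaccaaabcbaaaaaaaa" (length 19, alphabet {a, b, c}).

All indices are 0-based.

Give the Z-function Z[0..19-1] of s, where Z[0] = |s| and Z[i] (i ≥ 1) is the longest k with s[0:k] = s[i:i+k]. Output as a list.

[19, 2, 1, 0, 0, 3, 2, 1, 0, 0, 0, 3, 3, 3, 3, 3, 3, 2, 1]

Z[0]=19
i=1: fresh scan; Z[1]=2 extend→box=[1,3)
i=2: min(r-i=1, Z[1]=2)=1; Z[2]=1
i=3: fresh scan; Z[3]=0
i=4: fresh scan; Z[4]=0
i=5: fresh scan; Z[5]=3 extend→box=[5,8)
i=6: min(r-i=2, Z[1]=2)=2; Z[6]=2
i=7: min(r-i=1, Z[2]=1)=1; Z[7]=1
i=8: fresh scan; Z[8]=0
i=9: fresh scan; Z[9]=0
i=10: fresh scan; Z[10]=0
i=11: fresh scan; Z[11]=3 extend→box=[11,14)
i=12: min(r-i=2, Z[1]=2)=2; Z[12]=3 extend→box=[12,15)
i=13: min(r-i=2, Z[1]=2)=2; Z[13]=3 extend→box=[13,16)
i=14: min(r-i=2, Z[1]=2)=2; Z[14]=3 extend→box=[14,17)
i=15: min(r-i=2, Z[1]=2)=2; Z[15]=3 extend→box=[15,18)
i=16: min(r-i=2, Z[1]=2)=2; Z[16]=3 extend→box=[16,19)
i=17: min(r-i=2, Z[1]=2)=2; Z[17]=2
i=18: min(r-i=1, Z[2]=1)=1; Z[18]=1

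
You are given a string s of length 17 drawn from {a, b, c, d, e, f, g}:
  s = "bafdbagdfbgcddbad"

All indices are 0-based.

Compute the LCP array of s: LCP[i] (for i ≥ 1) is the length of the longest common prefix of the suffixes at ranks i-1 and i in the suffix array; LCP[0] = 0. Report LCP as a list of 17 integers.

[0, 1, 1, 0, 2, 2, 1, 0, 0, 1, 3, 1, 1, 0, 1, 0, 1]

rank | idx | suffix
   0 |  15 | ad
   1 |   1 | afdbagdfbgcddbad
   2 |   5 | agdfbgcddbad
   3 |  14 | bad
   4 |   0 | bafdbagdfbgcddbad
   5 |   4 | bagdfbgcddbad
   6 |   9 | bgcddbad
   7 |  11 | cddbad
   8 |  16 | d
   9 |  13 | dbad
  10 |   3 | dbagdfbgcddbad
  11 |  12 | ddbad
  12 |   7 | dfbgcddbad
  13 |   8 | fbgcddbad
  14 |   2 | fdbagdfbgcddbad
  15 |  10 | gcddbad
  16 |   6 | gdfbgcddbad

SA = [15, 1, 5, 14, 0, 4, 9, 11, 16, 13, 3, 12, 7, 8, 2, 10, 6]
[i] adj suffixes → lcp
  [1] 15/1 → 1 ('a')
  [2] 1/5 → 1 ('a')
  [3] 5/14 → 0 ('')
  [4] 14/0 → 2 ('ba')
  [5] 0/4 → 2 ('ba')
  [6] 4/9 → 1 ('b')
  [7] 9/11 → 0 ('')
  [8] 11/16 → 0 ('')
  [9] 16/13 → 1 ('d')
  [10] 13/3 → 3 ('dba')
  [11] 3/12 → 1 ('d')
  [12] 12/7 → 1 ('d')
  [13] 7/8 → 0 ('')
  [14] 8/2 → 1 ('f')
  [15] 2/10 → 0 ('')
  [16] 10/6 → 1 ('g')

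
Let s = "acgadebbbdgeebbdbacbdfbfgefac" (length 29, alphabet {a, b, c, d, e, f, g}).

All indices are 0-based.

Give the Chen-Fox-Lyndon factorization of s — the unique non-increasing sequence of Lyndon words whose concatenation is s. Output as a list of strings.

emit factor 1: 'acgadebbbdgeebbdb' (i=0, period=17)
emit factor 2: 'acbdfbfgef' (i=17, period=10)
emit factor 3: 'ac' (i=27, period=2)

["acgadebbbdgeebbdb", "acbdfbfgef", "ac"]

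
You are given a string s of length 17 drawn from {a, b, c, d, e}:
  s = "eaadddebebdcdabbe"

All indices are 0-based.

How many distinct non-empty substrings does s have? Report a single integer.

138

rank→(start, suffix):
  0 → (1, 'aadddebebdcdabbe')
  1 → (13, 'abbe')
  2 → (2, 'adddebebdcdabbe')
  3 → (14, 'bbe')
  4 → (9, 'bdcdabbe')
  5 → (15, 'be')
  6 → (7, 'bebdcdabbe')
  7 → (11, 'cdabbe')
  8 → (12, 'dabbe')
  9 → (10, 'dcdabbe')
  10 → (3, 'dddebebdcdabbe')
  11 → (4, 'ddebebdcdabbe')
  12 → (5, 'debebdcdabbe')
  13 → (16, 'e')
  14 → (0, 'eaadddebebdcdabbe')
  15 → (8, 'ebdcdabbe')
  16 → (6, 'ebebdcdabbe')

SA = [1, 13, 2, 14, 9, 15, 7, 11, 12, 10, 3, 4, 5, 16, 0, 8, 6]
[i] adj suffixes → lcp
  [1] 1/13 → 1 ('a')
  [2] 13/2 → 1 ('a')
  [3] 2/14 → 0 ('')
  [4] 14/9 → 1 ('b')
  [5] 9/15 → 1 ('b')
  [6] 15/7 → 2 ('be')
  [7] 7/11 → 0 ('')
  [8] 11/12 → 0 ('')
  [9] 12/10 → 1 ('d')
  [10] 10/3 → 1 ('d')
  [11] 3/4 → 2 ('dd')
  [12] 4/5 → 1 ('d')
  [13] 5/16 → 0 ('')
  [14] 16/0 → 1 ('e')
  [15] 0/8 → 1 ('e')
  [16] 8/6 → 2 ('eb')

n(n+1)/2 = 17·18/2 = 153
Σ LCP = 0 + 1 + 1 + 0 + 1 + 1 + 2 + 0 + 0 + 1 + 1 + 2 + 1 + 0 + 1 + 1 + 2 = 15
distinct = 153 − 15 = 138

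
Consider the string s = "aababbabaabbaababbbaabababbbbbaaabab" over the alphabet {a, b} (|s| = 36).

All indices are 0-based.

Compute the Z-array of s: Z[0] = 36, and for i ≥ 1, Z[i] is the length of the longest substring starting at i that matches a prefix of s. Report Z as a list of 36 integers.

[36, 1, 0, 1, 0, 0, 1, 0, 3, 1, 0, 0, 6, 1, 0, 1, 0, 0, 0, 5, 1, 0, 1, 0, 1, 0, 0, 0, 0, 0, 2, 5, 1, 0, 1, 0]

Z[0]=36
i=1: outside box; Z[1]=1 scan→box=[1,2)
i=2: outside box; Z[2]=0
i=3: outside box; Z[3]=1 scan→box=[3,4)
i=4: outside box; Z[4]=0
i=5: outside box; Z[5]=0
i=6: outside box; Z[6]=1 scan→box=[6,7)
i=7: outside box; Z[7]=0
i=8: outside box; Z[8]=3 scan→box=[8,11)
i=9: min(r-i=2, Z[1]=1)=1; Z[9]=1
i=10: min(r-i=1, Z[2]=0)=0; Z[10]=0
i=11: outside box; Z[11]=0
i=12: outside box; Z[12]=6 scan→box=[12,18)
i=13: min(r-i=5, Z[1]=1)=1; Z[13]=1
i=14: min(r-i=4, Z[2]=0)=0; Z[14]=0
i=15: min(r-i=3, Z[3]=1)=1; Z[15]=1
i=16: min(r-i=2, Z[4]=0)=0; Z[16]=0
i=17: min(r-i=1, Z[5]=0)=0; Z[17]=0
i=18: outside box; Z[18]=0
i=19: outside box; Z[19]=5 scan→box=[19,24)
i=20: min(r-i=4, Z[1]=1)=1; Z[20]=1
i=21: min(r-i=3, Z[2]=0)=0; Z[21]=0
i=22: min(r-i=2, Z[3]=1)=1; Z[22]=1
i=23: min(r-i=1, Z[4]=0)=0; Z[23]=0
i=24: outside box; Z[24]=1 scan→box=[24,25)
i=25: outside box; Z[25]=0
i=26: outside box; Z[26]=0
i=27: outside box; Z[27]=0
i=28: outside box; Z[28]=0
i=29: outside box; Z[29]=0
i=30: outside box; Z[30]=2 scan→box=[30,32)
i=31: min(r-i=1, Z[1]=1)=1; Z[31]=5 scan→box=[31,36)
i=32: min(r-i=4, Z[1]=1)=1; Z[32]=1
i=33: min(r-i=3, Z[2]=0)=0; Z[33]=0
i=34: min(r-i=2, Z[3]=1)=1; Z[34]=1
i=35: min(r-i=1, Z[4]=0)=0; Z[35]=0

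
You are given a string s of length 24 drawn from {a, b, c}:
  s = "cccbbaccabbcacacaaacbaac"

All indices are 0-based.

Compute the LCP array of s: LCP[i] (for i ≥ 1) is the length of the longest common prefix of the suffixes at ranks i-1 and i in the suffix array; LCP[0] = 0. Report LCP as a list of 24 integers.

rank | idx | suffix
   0 |  16 | aaacbaac
   1 |  21 | aac
   2 |  17 | aacbaac
   3 |   8 | abbcacacaaacbaac
   4 |  22 | ac
   5 |  14 | acaaacbaac
   6 |  12 | acacaaacbaac
   7 |  18 | acbaac
   8 |   5 | accabbcacacaaacbaac
   9 |  20 | baac
  10 |   4 | baccabbcacacaaacbaac
  11 |   3 | bbaccabbcacacaaacbaac
  12 |   9 | bbcacacaaacbaac
  13 |  10 | bcacacaaacbaac
  14 |  23 | c
  15 |  15 | caaacbaac
  16 |   7 | cabbcacacaaacbaac
  17 |  13 | cacaaacbaac
  18 |  11 | cacacaaacbaac
  19 |  19 | cbaac
  20 |   2 | cbbaccabbcacacaaacbaac
  21 |   6 | ccabbcacacaaacbaac
  22 |   1 | ccbbaccabbcacacaaacbaac
  23 |   0 | cccbbaccabbcacacaaacbaac

SA = [16, 21, 17, 8, 22, 14, 12, 18, 5, 20, 4, 3, 9, 10, 23, 15, 7, 13, 11, 19, 2, 6, 1, 0]
rank  pair      lcp
   1  s[16:],s[21:]  2  'aa'
   2  s[21:],s[17:]  3  'aac'
   3  s[17:],s[8:]  1  'a'
   4  s[8:],s[22:]  1  'a'
   5  s[22:],s[14:]  2  'ac'
   6  s[14:],s[12:]  3  'aca'
   7  s[12:],s[18:]  2  'ac'
   8  s[18:],s[5:]  2  'ac'
   9  s[5:],s[20:]  0  ''
  10  s[20:],s[4:]  2  'ba'
  11  s[4:],s[3:]  1  'b'
  12  s[3:],s[9:]  2  'bb'
  13  s[9:],s[10:]  1  'b'
  14  s[10:],s[23:]  0  ''
  15  s[23:],s[15:]  1  'c'
  16  s[15:],s[7:]  2  'ca'
  17  s[7:],s[13:]  2  'ca'
  18  s[13:],s[11:]  4  'caca'
  19  s[11:],s[19:]  1  'c'
  20  s[19:],s[2:]  2  'cb'
  21  s[2:],s[6:]  1  'c'
  22  s[6:],s[1:]  2  'cc'
  23  s[1:],s[0:]  2  'cc'

[0, 2, 3, 1, 1, 2, 3, 2, 2, 0, 2, 1, 2, 1, 0, 1, 2, 2, 4, 1, 2, 1, 2, 2]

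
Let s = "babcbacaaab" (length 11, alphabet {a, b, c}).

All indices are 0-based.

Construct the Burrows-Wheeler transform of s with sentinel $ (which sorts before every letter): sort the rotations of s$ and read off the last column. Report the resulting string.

rank  rotation      last
    0  $babcbacaaab  b
    1  aaab$babcbac  c
    2  aab$babcbaca  a
    3  ab$babcbacaa  a
    4  abcbacaaab$b  b
    5  acaaab$babcb  b
    6  b$babcbacaaa  a
    7  babcbacaaab$  $
    8  bacaaab$babc  c
    9  bcbacaaab$ba  a
   10  caaab$babcba  a
   11  cbacaaab$bab  b

bcaabba$caab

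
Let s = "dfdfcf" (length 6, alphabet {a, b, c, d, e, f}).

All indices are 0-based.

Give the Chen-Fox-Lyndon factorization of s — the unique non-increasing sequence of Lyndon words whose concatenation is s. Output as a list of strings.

emit factor 1: 'df' (i=0, period=2)
emit factor 2: 'df' (i=2, period=2)
emit factor 3: 'cf' (i=4, period=2)

["df", "df", "cf"]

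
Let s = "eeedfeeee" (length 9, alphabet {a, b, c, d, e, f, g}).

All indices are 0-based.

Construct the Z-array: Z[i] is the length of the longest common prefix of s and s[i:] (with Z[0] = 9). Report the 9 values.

[9, 2, 1, 0, 0, 3, 3, 2, 1]

Z[0]=9
i=1: outside box; Z[1]=2 extend→box=[1,3)
i=2: min(r-i=1, Z[1]=2)=1; Z[2]=1
i=3: outside box; Z[3]=0
i=4: outside box; Z[4]=0
i=5: outside box; Z[5]=3 extend→box=[5,8)
i=6: min(r-i=2, Z[1]=2)=2; Z[6]=3 extend→box=[6,9)
i=7: min(r-i=2, Z[1]=2)=2; Z[7]=2
i=8: min(r-i=1, Z[2]=1)=1; Z[8]=1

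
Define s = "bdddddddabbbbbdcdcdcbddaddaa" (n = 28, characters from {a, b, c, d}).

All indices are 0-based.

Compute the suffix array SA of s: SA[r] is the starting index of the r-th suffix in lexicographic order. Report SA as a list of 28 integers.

[27, 26, 8, 23, 9, 10, 11, 12, 13, 20, 0, 19, 17, 15, 25, 7, 22, 18, 16, 14, 24, 6, 21, 5, 4, 3, 2, 1]

rank→(start, suffix):
  0 → (27, 'a')
  1 → (26, 'aa')
  2 → (8, 'abbbbbdcdcdcbddaddaa')
  3 → (23, 'addaa')
  4 → (9, 'bbbbbdcdcdcbddaddaa')
  5 → (10, 'bbbbdcdcdcbddaddaa')
  6 → (11, 'bbbdcdcdcbddaddaa')
  7 → (12, 'bbdcdcdcbddaddaa')
  8 → (13, 'bdcdcdcbddaddaa')
  9 → (20, 'bddaddaa')
  10 → (0, 'bdddddddabbbbbdcdcdcbddaddaa')
  11 → (19, 'cbddaddaa')
  12 → (17, 'cdcbddaddaa')
  13 → (15, 'cdcdcbddaddaa')
  14 → (25, 'daa')
  15 → (7, 'dabbbbbdcdcdcbddaddaa')
  16 → (22, 'daddaa')
  17 → (18, 'dcbddaddaa')
  18 → (16, 'dcdcbddaddaa')
  19 → (14, 'dcdcdcbddaddaa')
  20 → (24, 'ddaa')
  21 → (6, 'ddabbbbbdcdcdcbddaddaa')
  22 → (21, 'ddaddaa')
  23 → (5, 'dddabbbbbdcdcdcbddaddaa')
  24 → (4, 'ddddabbbbbdcdcdcbddaddaa')
  25 → (3, 'dddddabbbbbdcdcdcbddaddaa')
  26 → (2, 'ddddddabbbbbdcdcdcbddaddaa')
  27 → (1, 'dddddddabbbbbdcdcdcbddaddaa')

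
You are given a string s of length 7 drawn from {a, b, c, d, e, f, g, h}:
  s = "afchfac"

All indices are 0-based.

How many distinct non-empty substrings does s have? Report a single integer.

25

rank→(start, suffix):
  0 → (5, 'ac')
  1 → (0, 'afchfac')
  2 → (6, 'c')
  3 → (2, 'chfac')
  4 → (4, 'fac')
  5 → (1, 'fchfac')
  6 → (3, 'hfac')

SA = [5, 0, 6, 2, 4, 1, 3]
[i] adj suffixes → lcp
  [1] 5/0 → 1 ('a')
  [2] 0/6 → 0 ('')
  [3] 6/2 → 1 ('c')
  [4] 2/4 → 0 ('')
  [5] 4/1 → 1 ('f')
  [6] 1/3 → 0 ('')

n(n+1)/2 = 7·8/2 = 28
Σ LCP = 0 + 1 + 0 + 1 + 0 + 1 + 0 = 3
distinct = 28 − 3 = 25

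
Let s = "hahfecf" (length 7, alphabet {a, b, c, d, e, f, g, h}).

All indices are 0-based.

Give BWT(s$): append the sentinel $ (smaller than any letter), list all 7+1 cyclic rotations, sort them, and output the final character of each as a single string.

fhefch$a

rank  rotation  last
    0  $hahfecf  f
    1  ahfecf$h  h
    2  cf$hahfe  e
    3  ecf$hahf  f
    4  f$hahfec  c
    5  fecf$hah  h
    6  hahfecf$  $
    7  hfecf$ha  a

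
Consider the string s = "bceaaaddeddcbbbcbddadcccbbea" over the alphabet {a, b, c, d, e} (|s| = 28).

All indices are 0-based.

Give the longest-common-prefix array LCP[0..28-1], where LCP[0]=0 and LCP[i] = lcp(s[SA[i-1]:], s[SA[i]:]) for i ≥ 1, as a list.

[0, 1, 2, 1, 2, 0, 2, 2, 1, 2, 1, 1, 0, 3, 2, 1, 2, 1, 0, 1, 2, 1, 2, 2, 1, 0, 2, 1]

sorted suffixes:
  #0 SA[0]=27  'a'
  #1 SA[1]=3  'aaaddeddcbbbcbddadcccbbea'
  #2 SA[2]=4  'aaddeddcbbbcbddadcccbbea'
  #3 SA[3]=19  'adcccbbea'
  #4 SA[4]=5  'addeddcbbbcbddadcccbbea'
  #5 SA[5]=12  'bbbcbddadcccbbea'
  #6 SA[6]=13  'bbcbddadcccbbea'
  #7 SA[7]=24  'bbea'
  #8 SA[8]=14  'bcbddadcccbbea'
  #9 SA[9]=0  'bceaaaddeddcbbbcbddadcccbbea'
  #10 SA[10]=16  'bddadcccbbea'
  #11 SA[11]=25  'bea'
  #12 SA[12]=11  'cbbbcbddadcccbbea'
  #13 SA[13]=23  'cbbea'
  #14 SA[14]=15  'cbddadcccbbea'
  #15 SA[15]=22  'ccbbea'
  #16 SA[16]=21  'cccbbea'
  #17 SA[17]=1  'ceaaaddeddcbbbcbddadcccbbea'
  #18 SA[18]=18  'dadcccbbea'
  #19 SA[19]=10  'dcbbbcbddadcccbbea'
  #20 SA[20]=20  'dcccbbea'
  #21 SA[21]=17  'ddadcccbbea'
  #22 SA[22]=9  'ddcbbbcbddadcccbbea'
  #23 SA[23]=6  'ddeddcbbbcbddadcccbbea'
  #24 SA[24]=7  'deddcbbbcbddadcccbbea'
  #25 SA[25]=26  'ea'
  #26 SA[26]=2  'eaaaddeddcbbbcbddadcccbbea'
  #27 SA[27]=8  'eddcbbbcbddadcccbbea'

SA = [27, 3, 4, 19, 5, 12, 13, 24, 14, 0, 16, 25, 11, 23, 15, 22, 21, 1, 18, 10, 20, 17, 9, 6, 7, 26, 2, 8]
[i] adj suffixes → lcp
  [1] 27/3 → 1 ('a')
  [2] 3/4 → 2 ('aa')
  [3] 4/19 → 1 ('a')
  [4] 19/5 → 2 ('ad')
  [5] 5/12 → 0 ('')
  [6] 12/13 → 2 ('bb')
  [7] 13/24 → 2 ('bb')
  [8] 24/14 → 1 ('b')
  [9] 14/0 → 2 ('bc')
  [10] 0/16 → 1 ('b')
  [11] 16/25 → 1 ('b')
  [12] 25/11 → 0 ('')
  [13] 11/23 → 3 ('cbb')
  [14] 23/15 → 2 ('cb')
  [15] 15/22 → 1 ('c')
  [16] 22/21 → 2 ('cc')
  [17] 21/1 → 1 ('c')
  [18] 1/18 → 0 ('')
  [19] 18/10 → 1 ('d')
  [20] 10/20 → 2 ('dc')
  [21] 20/17 → 1 ('d')
  [22] 17/9 → 2 ('dd')
  [23] 9/6 → 2 ('dd')
  [24] 6/7 → 1 ('d')
  [25] 7/26 → 0 ('')
  [26] 26/2 → 2 ('ea')
  [27] 2/8 → 1 ('e')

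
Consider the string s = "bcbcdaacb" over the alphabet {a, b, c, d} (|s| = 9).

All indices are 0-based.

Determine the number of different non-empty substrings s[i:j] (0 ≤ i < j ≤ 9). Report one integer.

38

sorted suffixes:
  #0 SA[0]=5  'aacb'
  #1 SA[1]=6  'acb'
  #2 SA[2]=8  'b'
  #3 SA[3]=0  'bcbcdaacb'
  #4 SA[4]=2  'bcdaacb'
  #5 SA[5]=7  'cb'
  #6 SA[6]=1  'cbcdaacb'
  #7 SA[7]=3  'cdaacb'
  #8 SA[8]=4  'daacb'

SA = [5, 6, 8, 0, 2, 7, 1, 3, 4]
[i] adj suffixes → lcp
  [1] 5/6 → 1 ('a')
  [2] 6/8 → 0 ('')
  [3] 8/0 → 1 ('b')
  [4] 0/2 → 2 ('bc')
  [5] 2/7 → 0 ('')
  [6] 7/1 → 2 ('cb')
  [7] 1/3 → 1 ('c')
  [8] 3/4 → 0 ('')

n(n+1)/2 = 9·10/2 = 45
Σ LCP = 0 + 1 + 0 + 1 + 2 + 0 + 2 + 1 + 0 = 7
distinct = 45 − 7 = 38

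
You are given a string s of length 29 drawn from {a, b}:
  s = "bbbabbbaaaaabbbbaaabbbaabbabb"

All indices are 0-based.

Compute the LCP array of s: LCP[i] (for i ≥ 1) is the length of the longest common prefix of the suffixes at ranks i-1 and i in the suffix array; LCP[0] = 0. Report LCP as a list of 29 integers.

[0, 4, 3, 6, 2, 4, 5, 1, 3, 3, 6, 4, 0, 1, 4, 3, 2, 4, 1, 2, 5, 4, 3, 5, 2, 6, 5, 4, 3]

sorted suffixes:
  #0 SA[0]=7  'aaaaabbbbaaabbbaabbabb'
  #1 SA[1]=8  'aaaabbbbaaabbbaabbabb'
  #2 SA[2]=16  'aaabbbaabbabb'
  #3 SA[3]=9  'aaabbbbaaabbbaabbabb'
  #4 SA[4]=22  'aabbabb'
  #5 SA[5]=17  'aabbbaabbabb'
  #6 SA[6]=10  'aabbbbaaabbbaabbabb'
  #7 SA[7]=26  'abb'
  #8 SA[8]=23  'abbabb'
  #9 SA[9]=3  'abbbaaaaabbbbaaabbbaabbabb'
  #10 SA[10]=18  'abbbaabbabb'
  #11 SA[11]=11  'abbbbaaabbbaabbabb'
  #12 SA[12]=28  'b'
  #13 SA[13]=6  'baaaaabbbbaaabbbaabbabb'
  #14 SA[14]=15  'baaabbbaabbabb'
  #15 SA[15]=21  'baabbabb'
  #16 SA[16]=25  'babb'
  #17 SA[17]=2  'babbbaaaaabbbbaaabbbaabbabb'
  #18 SA[18]=27  'bb'
  #19 SA[19]=5  'bbaaaaabbbbaaabbbaabbabb'
  #20 SA[20]=14  'bbaaabbbaabbabb'
  #21 SA[21]=20  'bbaabbabb'
  #22 SA[22]=24  'bbabb'
  #23 SA[23]=1  'bbabbbaaaaabbbbaaabbbaabbabb'
  #24 SA[24]=4  'bbbaaaaabbbbaaabbbaabbabb'
  #25 SA[25]=13  'bbbaaabbbaabbabb'
  #26 SA[26]=19  'bbbaabbabb'
  #27 SA[27]=0  'bbbabbbaaaaabbbbaaabbbaabbabb'
  #28 SA[28]=12  'bbbbaaabbbaabbabb'

SA = [7, 8, 16, 9, 22, 17, 10, 26, 23, 3, 18, 11, 28, 6, 15, 21, 25, 2, 27, 5, 14, 20, 24, 1, 4, 13, 19, 0, 12]
i: (SA[i-1],SA[i]) lcp shared
  1: (7,8) 4 'aaaa'
  2: (8,16) 3 'aaa'
  3: (16,9) 6 'aaabbb'
  4: (9,22) 2 'aa'
  5: (22,17) 4 'aabb'
  6: (17,10) 5 'aabbb'
  7: (10,26) 1 'a'
  8: (26,23) 3 'abb'
  9: (23,3) 3 'abb'
  10: (3,18) 6 'abbbaa'
  11: (18,11) 4 'abbb'
  12: (11,28) 0 ''
  13: (28,6) 1 'b'
  14: (6,15) 4 'baaa'
  15: (15,21) 3 'baa'
  16: (21,25) 2 'ba'
  17: (25,2) 4 'babb'
  18: (2,27) 1 'b'
  19: (27,5) 2 'bb'
  20: (5,14) 5 'bbaaa'
  21: (14,20) 4 'bbaa'
  22: (20,24) 3 'bba'
  23: (24,1) 5 'bbabb'
  24: (1,4) 2 'bb'
  25: (4,13) 6 'bbbaaa'
  26: (13,19) 5 'bbbaa'
  27: (19,0) 4 'bbba'
  28: (0,12) 3 'bbb'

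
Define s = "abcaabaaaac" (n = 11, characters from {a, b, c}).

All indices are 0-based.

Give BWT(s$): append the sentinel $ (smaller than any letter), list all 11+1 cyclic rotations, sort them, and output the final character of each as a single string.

rank  rotation      last
    0  $abcaabaaaac  c
    1  aaaac$abcaab  b
    2  aaac$abcaaba  a
    3  aabaaaac$abc  c
    4  aac$abcaabaa  a
    5  abaaaac$abca  a
    6  abcaabaaaac$  $
    7  ac$abcaabaaa  a
    8  baaaac$abcaa  a
    9  bcaabaaaac$a  a
   10  c$abcaabaaaa  a
   11  caabaaaac$ab  b

cbacaa$aaaab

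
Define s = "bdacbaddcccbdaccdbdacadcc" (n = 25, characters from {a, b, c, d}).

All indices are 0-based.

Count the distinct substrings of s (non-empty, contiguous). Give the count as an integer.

285

rank | idx | suffix
   0 |  19 | acadcc
   1 |   2 | acbaddcccbdaccdbdacadcc
   2 |  13 | accdbdacadcc
   3 |  21 | adcc
   4 |   5 | addcccbdaccdbdacadcc
   5 |   4 | baddcccbdaccdbdacadcc
   6 |  17 | bdacadcc
   7 |   0 | bdacbaddcccbdaccdbdacadcc
   8 |  11 | bdaccdbdacadcc
   9 |  24 | c
  10 |  20 | cadcc
  11 |   3 | cbaddcccbdaccdbdacadcc
  12 |  10 | cbdaccdbdacadcc
  13 |  23 | cc
  14 |   9 | ccbdaccdbdacadcc
  15 |   8 | cccbdaccdbdacadcc
  16 |  14 | ccdbdacadcc
  17 |  15 | cdbdacadcc
  18 |  18 | dacadcc
  19 |   1 | dacbaddcccbdaccdbdacadcc
  20 |  12 | daccdbdacadcc
  21 |  16 | dbdacadcc
  22 |  22 | dcc
  23 |   7 | dcccbdaccdbdacadcc
  24 |   6 | ddcccbdaccdbdacadcc

SA = [19, 2, 13, 21, 5, 4, 17, 0, 11, 24, 20, 3, 10, 23, 9, 8, 14, 15, 18, 1, 12, 16, 22, 7, 6]
[i] adj suffixes → lcp
  [1] 19/2 → 2 ('ac')
  [2] 2/13 → 2 ('ac')
  [3] 13/21 → 1 ('a')
  [4] 21/5 → 2 ('ad')
  [5] 5/4 → 0 ('')
  [6] 4/17 → 1 ('b')
  [7] 17/0 → 4 ('bdac')
  [8] 0/11 → 4 ('bdac')
  [9] 11/24 → 0 ('')
  [10] 24/20 → 1 ('c')
  [11] 20/3 → 1 ('c')
  [12] 3/10 → 2 ('cb')
  [13] 10/23 → 1 ('c')
  [14] 23/9 → 2 ('cc')
  [15] 9/8 → 2 ('cc')
  [16] 8/14 → 2 ('cc')
  [17] 14/15 → 1 ('c')
  [18] 15/18 → 0 ('')
  [19] 18/1 → 3 ('dac')
  [20] 1/12 → 3 ('dac')
  [21] 12/16 → 1 ('d')
  [22] 16/22 → 1 ('d')
  [23] 22/7 → 3 ('dcc')
  [24] 7/6 → 1 ('d')

n(n+1)/2 = 25·26/2 = 325
Σ LCP = 0 + 2 + 2 + 1 + 2 + 0 + 1 + 4 + 4 + 0 + 1 + 1 + 2 + 1 + 2 + 2 + 2 + 1 + 0 + 3 + 3 + 1 + 1 + 3 + 1 = 40
distinct = 325 − 40 = 285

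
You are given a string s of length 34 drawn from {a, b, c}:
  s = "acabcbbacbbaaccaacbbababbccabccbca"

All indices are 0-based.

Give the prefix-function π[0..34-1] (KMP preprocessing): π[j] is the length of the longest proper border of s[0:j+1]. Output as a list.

[0, 0, 1, 0, 0, 0, 0, 1, 2, 0, 0, 1, 1, 2, 0, 1, 1, 2, 0, 0, 1, 0, 1, 0, 0, 0, 0, 1, 0, 0, 0, 0, 0, 1]

π[0] = 0
j=1 s[j]='c': π[1]=0 (border '')
j=2 s[j]='a': π[2]=1 (border 'a')
j=3 s[j]='b': k: 1→0; π[3]=0 (border '')
j=4 s[j]='c': π[4]=0 (border '')
j=5 s[j]='b': π[5]=0 (border '')
j=6 s[j]='b': π[6]=0 (border '')
j=7 s[j]='a': π[7]=1 (border 'a')
j=8 s[j]='c': π[8]=2 (border 'ac')
j=9 s[j]='b': k: 2→0; π[9]=0 (border '')
j=10 s[j]='b': π[10]=0 (border '')
j=11 s[j]='a': π[11]=1 (border 'a')
j=12 s[j]='a': k: 1→0; π[12]=1 (border 'a')
j=13 s[j]='c': π[13]=2 (border 'ac')
j=14 s[j]='c': k: 2→0; π[14]=0 (border '')
j=15 s[j]='a': π[15]=1 (border 'a')
j=16 s[j]='a': k: 1→0; π[16]=1 (border 'a')
j=17 s[j]='c': π[17]=2 (border 'ac')
j=18 s[j]='b': k: 2→0; π[18]=0 (border '')
j=19 s[j]='b': π[19]=0 (border '')
j=20 s[j]='a': π[20]=1 (border 'a')
j=21 s[j]='b': k: 1→0; π[21]=0 (border '')
j=22 s[j]='a': π[22]=1 (border 'a')
j=23 s[j]='b': k: 1→0; π[23]=0 (border '')
j=24 s[j]='b': π[24]=0 (border '')
j=25 s[j]='c': π[25]=0 (border '')
j=26 s[j]='c': π[26]=0 (border '')
j=27 s[j]='a': π[27]=1 (border 'a')
j=28 s[j]='b': k: 1→0; π[28]=0 (border '')
j=29 s[j]='c': π[29]=0 (border '')
j=30 s[j]='c': π[30]=0 (border '')
j=31 s[j]='b': π[31]=0 (border '')
j=32 s[j]='c': π[32]=0 (border '')
j=33 s[j]='a': π[33]=1 (border 'a')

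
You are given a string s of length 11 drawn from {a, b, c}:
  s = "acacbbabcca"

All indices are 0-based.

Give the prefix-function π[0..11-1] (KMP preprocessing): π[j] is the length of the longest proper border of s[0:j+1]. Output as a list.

[0, 0, 1, 2, 0, 0, 1, 0, 0, 0, 1]

π[0] = 0
j=1 s[j]='c': π[1]=0 (border '')
j=2 s[j]='a': π[2]=1 (border 'a')
j=3 s[j]='c': π[3]=2 (border 'ac')
j=4 s[j]='b': k: 2→0; π[4]=0 (border '')
j=5 s[j]='b': π[5]=0 (border '')
j=6 s[j]='a': π[6]=1 (border 'a')
j=7 s[j]='b': k: 1→0; π[7]=0 (border '')
j=8 s[j]='c': π[8]=0 (border '')
j=9 s[j]='c': π[9]=0 (border '')
j=10 s[j]='a': π[10]=1 (border 'a')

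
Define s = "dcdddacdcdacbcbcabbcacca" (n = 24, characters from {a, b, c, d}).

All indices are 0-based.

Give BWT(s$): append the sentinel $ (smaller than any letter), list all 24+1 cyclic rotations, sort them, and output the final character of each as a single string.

rank  rotation                   last
    0  $dcdddacdcdacbcbcabbcacca  a
    1  a$dcdddacdcdacbcbcabbcacc  c
    2  abbcacca$dcdddacdcdacbcbc  c
    3  acbcbcabbcacca$dcdddacdcd  d
    4  acca$dcdddacdcdacbcbcabbc  c
    5  acdcdacbcbcabbcacca$dcddd  d
    6  bbcacca$dcdddacdcdacbcbca  a
    7  bcabbcacca$dcdddacdcdacbc  c
    8  bcacca$dcdddacdcdacbcbcab  b
    9  bcbcabbcacca$dcdddacdcdac  c
   10  ca$dcdddacdcdacbcbcabbcac  c
   11  cabbcacca$dcdddacdcdacbcb  b
   12  cacca$dcdddacdcdacbcbcabb  b
   13  cbcabbcacca$dcdddacdcdacb  b
   14  cbcbcabbcacca$dcdddacdcda  a
   15  cca$dcdddacdcdacbcbcabbca  a
   16  cdacbcbcabbcacca$dcdddacd  d
   17  cdcdacbcbcabbcacca$dcddda  a
   18  cdddacdcdacbcbcabbcacca$d  d
   19  dacbcbcabbcacca$dcdddacdc  c
   20  dacdcdacbcbcabbcacca$dcdd  d
   21  dcdacbcbcabbcacca$dcdddac  c
   22  dcdddacdcdacbcbcabbcacca$  $
   23  ddacdcdacbcbcabbcacca$dcd  d
   24  dddacdcdacbcbcabbcacca$dc  c

accdcdacbccbbbaadadcdc$dc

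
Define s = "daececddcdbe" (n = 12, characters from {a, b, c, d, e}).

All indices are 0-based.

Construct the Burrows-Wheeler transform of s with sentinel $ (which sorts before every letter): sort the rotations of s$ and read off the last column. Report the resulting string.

rank  rotation       last
    0  $daececddcdbe  e
    1  aececddcdbe$d  d
    2  be$daececddcd  d
    3  cdbe$daececdd  d
    4  cddcdbe$daece  e
    5  cecddcdbe$dae  e
    6  daececddcdbe$  $
    7  dbe$daececddc  c
    8  dcdbe$daececd  d
    9  ddcdbe$daecec  c
   10  e$daececddcdb  b
   11  ecddcdbe$daec  c
   12  ececddcdbe$da  a

edddee$cdcbca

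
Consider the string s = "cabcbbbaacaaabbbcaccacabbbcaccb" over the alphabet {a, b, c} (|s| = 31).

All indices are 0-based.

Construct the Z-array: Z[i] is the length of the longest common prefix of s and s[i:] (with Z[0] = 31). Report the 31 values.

[31, 0, 0, 1, 0, 0, 0, 0, 0, 2, 0, 0, 0, 0, 0, 0, 2, 0, 1, 2, 0, 3, 0, 0, 0, 0, 2, 0, 1, 1, 0]

Z[0]=31
i=1: fresh scan; Z[1]=0
i=2: fresh scan; Z[2]=0
i=3: fresh scan; Z[3]=1 extend→box=[3,4)
i=4: fresh scan; Z[4]=0
i=5: fresh scan; Z[5]=0
i=6: fresh scan; Z[6]=0
i=7: fresh scan; Z[7]=0
i=8: fresh scan; Z[8]=0
i=9: fresh scan; Z[9]=2 extend→box=[9,11)
i=10: min(r-i=1, Z[1]=0)=0; Z[10]=0
i=11: fresh scan; Z[11]=0
i=12: fresh scan; Z[12]=0
i=13: fresh scan; Z[13]=0
i=14: fresh scan; Z[14]=0
i=15: fresh scan; Z[15]=0
i=16: fresh scan; Z[16]=2 extend→box=[16,18)
i=17: min(r-i=1, Z[1]=0)=0; Z[17]=0
i=18: fresh scan; Z[18]=1 extend→box=[18,19)
i=19: fresh scan; Z[19]=2 extend→box=[19,21)
i=20: min(r-i=1, Z[1]=0)=0; Z[20]=0
i=21: fresh scan; Z[21]=3 extend→box=[21,24)
i=22: min(r-i=2, Z[1]=0)=0; Z[22]=0
i=23: min(r-i=1, Z[2]=0)=0; Z[23]=0
i=24: fresh scan; Z[24]=0
i=25: fresh scan; Z[25]=0
i=26: fresh scan; Z[26]=2 extend→box=[26,28)
i=27: min(r-i=1, Z[1]=0)=0; Z[27]=0
i=28: fresh scan; Z[28]=1 extend→box=[28,29)
i=29: fresh scan; Z[29]=1 extend→box=[29,30)
i=30: fresh scan; Z[30]=0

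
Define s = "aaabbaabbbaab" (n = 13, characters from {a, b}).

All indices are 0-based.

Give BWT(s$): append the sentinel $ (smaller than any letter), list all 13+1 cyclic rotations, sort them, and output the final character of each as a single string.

rank  rotation        last
    0  $aaabbaabbbaab  b
    1  aaabbaabbbaab$  $
    2  aab$aaabbaabbb  b
    3  aabbaabbbaab$a  a
    4  aabbbaab$aaabb  b
    5  ab$aaabbaabbba  a
    6  abbaabbbaab$aa  a
    7  abbbaab$aaabba  a
    8  b$aaabbaabbbaa  a
    9  baab$aaabbaabb  b
   10  baabbbaab$aaab  b
   11  bbaab$aaabbaab  b
   12  bbaabbbaab$aaa  a
   13  bbbaab$aaabbaa  a

b$babaaaabbbaa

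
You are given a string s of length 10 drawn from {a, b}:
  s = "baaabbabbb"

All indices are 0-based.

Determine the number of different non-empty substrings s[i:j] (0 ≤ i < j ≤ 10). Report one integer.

41

rank | idx | suffix
   0 |   1 | aaabbabbb
   1 |   2 | aabbabbb
   2 |   3 | abbabbb
   3 |   6 | abbb
   4 |   9 | b
   5 |   0 | baaabbabbb
   6 |   5 | babbb
   7 |   8 | bb
   8 |   4 | bbabbb
   9 |   7 | bbb

SA = [1, 2, 3, 6, 9, 0, 5, 8, 4, 7]
rank  pair      lcp
   1  s[1:],s[2:]  2  'aa'
   2  s[2:],s[3:]  1  'a'
   3  s[3:],s[6:]  3  'abb'
   4  s[6:],s[9:]  0  ''
   5  s[9:],s[0:]  1  'b'
   6  s[0:],s[5:]  2  'ba'
   7  s[5:],s[8:]  1  'b'
   8  s[8:],s[4:]  2  'bb'
   9  s[4:],s[7:]  2  'bb'

n(n+1)/2 = 10·11/2 = 55
Σ LCP = 0 + 2 + 1 + 3 + 0 + 1 + 2 + 1 + 2 + 2 = 14
distinct = 55 − 14 = 41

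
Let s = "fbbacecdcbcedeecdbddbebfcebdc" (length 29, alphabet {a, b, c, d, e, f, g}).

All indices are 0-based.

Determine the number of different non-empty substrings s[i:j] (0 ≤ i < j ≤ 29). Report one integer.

rank | idx | suffix
   0 |   3 | acecdcbcedeecdbddbebfcebdc
   1 |   2 | bacecdcbcedeecdbddbebfcebdc
   2 |   1 | bbacecdcbcedeecdbddbebfcebdc
   3 |   9 | bcedeecdbddbebfcebdc
   4 |  26 | bdc
   5 |  17 | bddbebfcebdc
   6 |  20 | bebfcebdc
   7 |  22 | bfcebdc
   8 |  28 | c
   9 |   8 | cbcedeecdbddbebfcebdc
  10 |  15 | cdbddbebfcebdc
  11 |   6 | cdcbcedeecdbddbebfcebdc
  12 |  24 | cebdc
  13 |   4 | cecdcbcedeecdbddbebfcebdc
  14 |  10 | cedeecdbddbebfcebdc
  15 |  16 | dbddbebfcebdc
  16 |  19 | dbebfcebdc
  17 |  27 | dc
  18 |   7 | dcbcedeecdbddbebfcebdc
  19 |  18 | ddbebfcebdc
  20 |  12 | deecdbddbebfcebdc
  21 |  25 | ebdc
  22 |  21 | ebfcebdc
  23 |  14 | ecdbddbebfcebdc
  24 |   5 | ecdcbcedeecdbddbebfcebdc
  25 |  11 | edeecdbddbebfcebdc
  26 |  13 | eecdbddbebfcebdc
  27 |   0 | fbbacecdcbcedeecdbddbebfcebdc
  28 |  23 | fcebdc

SA = [3, 2, 1, 9, 26, 17, 20, 22, 28, 8, 15, 6, 24, 4, 10, 16, 19, 27, 7, 18, 12, 25, 21, 14, 5, 11, 13, 0, 23]
i: (SA[i-1],SA[i]) lcp shared
  1: (3,2) 0 ''
  2: (2,1) 1 'b'
  3: (1,9) 1 'b'
  4: (9,26) 1 'b'
  5: (26,17) 2 'bd'
  6: (17,20) 1 'b'
  7: (20,22) 1 'b'
  8: (22,28) 0 ''
  9: (28,8) 1 'c'
  10: (8,15) 1 'c'
  11: (15,6) 2 'cd'
  12: (6,24) 1 'c'
  13: (24,4) 2 'ce'
  14: (4,10) 2 'ce'
  15: (10,16) 0 ''
  16: (16,19) 2 'db'
  17: (19,27) 1 'd'
  18: (27,7) 2 'dc'
  19: (7,18) 1 'd'
  20: (18,12) 1 'd'
  21: (12,25) 0 ''
  22: (25,21) 2 'eb'
  23: (21,14) 1 'e'
  24: (14,5) 3 'ecd'
  25: (5,11) 1 'e'
  26: (11,13) 1 'e'
  27: (13,0) 0 ''
  28: (0,23) 1 'f'

n(n+1)/2 = 29·30/2 = 435
Σ LCP = 0 + 0 + 1 + 1 + 1 + 2 + 1 + 1 + 0 + 1 + 1 + 2 + 1 + 2 + 2 + 0 + 2 + 1 + 2 + 1 + 1 + 0 + 2 + 1 + 3 + 1 + 1 + 0 + 1 = 32
distinct = 435 − 32 = 403

403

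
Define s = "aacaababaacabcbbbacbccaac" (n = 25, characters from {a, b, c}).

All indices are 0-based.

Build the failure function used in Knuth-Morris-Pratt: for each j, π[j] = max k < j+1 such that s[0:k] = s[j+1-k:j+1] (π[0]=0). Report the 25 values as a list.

π[0] = 0
j=1 s[j]='a': π[1]=1 (border 'a')
j=2 s[j]='c': k: 1→0; π[2]=0 (border '')
j=3 s[j]='a': π[3]=1 (border 'a')
j=4 s[j]='a': π[4]=2 (border 'aa')
j=5 s[j]='b': k: 2→1→0; π[5]=0 (border '')
j=6 s[j]='a': π[6]=1 (border 'a')
j=7 s[j]='b': k: 1→0; π[7]=0 (border '')
j=8 s[j]='a': π[8]=1 (border 'a')
j=9 s[j]='a': π[9]=2 (border 'aa')
j=10 s[j]='c': π[10]=3 (border 'aac')
j=11 s[j]='a': π[11]=4 (border 'aaca')
j=12 s[j]='b': k: 4→1→0; π[12]=0 (border '')
j=13 s[j]='c': π[13]=0 (border '')
j=14 s[j]='b': π[14]=0 (border '')
j=15 s[j]='b': π[15]=0 (border '')
j=16 s[j]='b': π[16]=0 (border '')
j=17 s[j]='a': π[17]=1 (border 'a')
j=18 s[j]='c': k: 1→0; π[18]=0 (border '')
j=19 s[j]='b': π[19]=0 (border '')
j=20 s[j]='c': π[20]=0 (border '')
j=21 s[j]='c': π[21]=0 (border '')
j=22 s[j]='a': π[22]=1 (border 'a')
j=23 s[j]='a': π[23]=2 (border 'aa')
j=24 s[j]='c': π[24]=3 (border 'aac')

[0, 1, 0, 1, 2, 0, 1, 0, 1, 2, 3, 4, 0, 0, 0, 0, 0, 1, 0, 0, 0, 0, 1, 2, 3]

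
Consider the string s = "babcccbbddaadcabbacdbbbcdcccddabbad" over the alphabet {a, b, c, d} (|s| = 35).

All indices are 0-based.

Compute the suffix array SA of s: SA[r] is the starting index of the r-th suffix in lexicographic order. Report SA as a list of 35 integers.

rank | idx | suffix
   0 |  10 | aadcabbacdbbbcdcccddabbad
   1 |  14 | abbacdbbbcdcccddabbad
   2 |  30 | abbad
   3 |   1 | abcccbbddaadcabbacdbbbcdcccddabbad
   4 |  17 | acdbbbcdcccddabbad
   5 |  33 | ad
   6 |  11 | adcabbacdbbbcdcccddabbad
   7 |   0 | babcccbbddaadcabbacdbbbcdcccddabbad
   8 |  16 | bacdbbbcdcccddabbad
   9 |  32 | bad
  10 |  15 | bbacdbbbcdcccddabbad
  11 |  31 | bbad
  12 |  20 | bbbcdcccddabbad
  13 |  21 | bbcdcccddabbad
  14 |   6 | bbddaadcabbacdbbbcdcccddabbad
  15 |   2 | bcccbbddaadcabbacdbbbcdcccddabbad
  16 |  22 | bcdcccddabbad
  17 |   7 | bddaadcabbacdbbbcdcccddabbad
  18 |  13 | cabbacdbbbcdcccddabbad
  19 |   5 | cbbddaadcabbacdbbbcdcccddabbad
  20 |   4 | ccbbddaadcabbacdbbbcdcccddabbad
  21 |   3 | cccbbddaadcabbacdbbbcdcccddabbad
  22 |  25 | cccddabbad
  23 |  26 | ccddabbad
  24 |  18 | cdbbbcdcccddabbad
  25 |  23 | cdcccddabbad
  26 |  27 | cddabbad
  27 |  34 | d
  28 |   9 | daadcabbacdbbbcdcccddabbad
  29 |  29 | dabbad
  30 |  19 | dbbbcdcccddabbad
  31 |  12 | dcabbacdbbbcdcccddabbad
  32 |  24 | dcccddabbad
  33 |   8 | ddaadcabbacdbbbcdcccddabbad
  34 |  28 | ddabbad

[10, 14, 30, 1, 17, 33, 11, 0, 16, 32, 15, 31, 20, 21, 6, 2, 22, 7, 13, 5, 4, 3, 25, 26, 18, 23, 27, 34, 9, 29, 19, 12, 24, 8, 28]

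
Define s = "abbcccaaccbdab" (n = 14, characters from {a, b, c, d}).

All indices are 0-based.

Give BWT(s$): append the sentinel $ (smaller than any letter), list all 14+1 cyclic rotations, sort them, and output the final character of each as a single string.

bcd$aaabccccabb

rank  rotation         last
    0  $abbcccaaccbdab  b
    1  aaccbdab$abbccc  c
    2  ab$abbcccaaccbd  d
    3  abbcccaaccbdab$  $
    4  accbdab$abbccca  a
    5  b$abbcccaaccbda  a
    6  bbcccaaccbdab$a  a
    7  bcccaaccbdab$ab  b
    8  bdab$abbcccaacc  c
    9  caaccbdab$abbcc  c
   10  cbdab$abbcccaac  c
   11  ccaaccbdab$abbc  c
   12  ccbdab$abbcccaa  a
   13  cccaaccbdab$abb  b
   14  dab$abbcccaaccb  b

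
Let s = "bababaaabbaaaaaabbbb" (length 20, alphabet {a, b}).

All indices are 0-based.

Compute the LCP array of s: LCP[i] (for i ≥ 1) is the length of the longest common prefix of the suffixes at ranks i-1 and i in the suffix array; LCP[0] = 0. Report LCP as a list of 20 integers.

[0, 5, 4, 3, 5, 2, 4, 1, 3, 2, 3, 0, 1, 4, 2, 4, 1, 2, 2, 3]

sorted suffixes:
  #0 SA[0]=10  'aaaaaabbbb'
  #1 SA[1]=11  'aaaaabbbb'
  #2 SA[2]=12  'aaaabbbb'
  #3 SA[3]=5  'aaabbaaaaaabbbb'
  #4 SA[4]=13  'aaabbbb'
  #5 SA[5]=6  'aabbaaaaaabbbb'
  #6 SA[6]=14  'aabbbb'
  #7 SA[7]=3  'abaaabbaaaaaabbbb'
  #8 SA[8]=1  'ababaaabbaaaaaabbbb'
  #9 SA[9]=7  'abbaaaaaabbbb'
  #10 SA[10]=15  'abbbb'
  #11 SA[11]=19  'b'
  #12 SA[12]=9  'baaaaaabbbb'
  #13 SA[13]=4  'baaabbaaaaaabbbb'
  #14 SA[14]=2  'babaaabbaaaaaabbbb'
  #15 SA[15]=0  'bababaaabbaaaaaabbbb'
  #16 SA[16]=18  'bb'
  #17 SA[17]=8  'bbaaaaaabbbb'
  #18 SA[18]=17  'bbb'
  #19 SA[19]=16  'bbbb'

SA = [10, 11, 12, 5, 13, 6, 14, 3, 1, 7, 15, 19, 9, 4, 2, 0, 18, 8, 17, 16]
i: (SA[i-1],SA[i]) lcp shared
  1: (10,11) 5 'aaaaa'
  2: (11,12) 4 'aaaa'
  3: (12,5) 3 'aaa'
  4: (5,13) 5 'aaabb'
  5: (13,6) 2 'aa'
  6: (6,14) 4 'aabb'
  7: (14,3) 1 'a'
  8: (3,1) 3 'aba'
  9: (1,7) 2 'ab'
  10: (7,15) 3 'abb'
  11: (15,19) 0 ''
  12: (19,9) 1 'b'
  13: (9,4) 4 'baaa'
  14: (4,2) 2 'ba'
  15: (2,0) 4 'baba'
  16: (0,18) 1 'b'
  17: (18,8) 2 'bb'
  18: (8,17) 2 'bb'
  19: (17,16) 3 'bbb'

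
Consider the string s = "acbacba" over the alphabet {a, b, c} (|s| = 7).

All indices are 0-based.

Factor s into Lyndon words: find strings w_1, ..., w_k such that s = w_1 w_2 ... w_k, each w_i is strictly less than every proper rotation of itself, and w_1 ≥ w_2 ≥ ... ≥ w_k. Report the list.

emit factor 1: 'acb' (i=0, period=3)
emit factor 2: 'acb' (i=3, period=3)
emit factor 3: 'a' (i=6, period=1)

["acb", "acb", "a"]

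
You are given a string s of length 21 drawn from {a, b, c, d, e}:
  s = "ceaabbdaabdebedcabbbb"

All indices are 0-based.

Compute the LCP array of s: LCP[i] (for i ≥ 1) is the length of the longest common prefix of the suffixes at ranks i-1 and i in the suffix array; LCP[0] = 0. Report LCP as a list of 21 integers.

[0, 3, 1, 3, 2, 0, 1, 2, 3, 2, 1, 2, 1, 0, 1, 0, 1, 1, 0, 1, 1]

rank→(start, suffix):
  0 → (2, 'aabbdaabdebedcabbbb')
  1 → (7, 'aabdebedcabbbb')
  2 → (16, 'abbbb')
  3 → (3, 'abbdaabdebedcabbbb')
  4 → (8, 'abdebedcabbbb')
  5 → (20, 'b')
  6 → (19, 'bb')
  7 → (18, 'bbb')
  8 → (17, 'bbbb')
  9 → (4, 'bbdaabdebedcabbbb')
  10 → (5, 'bdaabdebedcabbbb')
  11 → (9, 'bdebedcabbbb')
  12 → (12, 'bedcabbbb')
  13 → (15, 'cabbbb')
  14 → (0, 'ceaabbdaabdebedcabbbb')
  15 → (6, 'daabdebedcabbbb')
  16 → (14, 'dcabbbb')
  17 → (10, 'debedcabbbb')
  18 → (1, 'eaabbdaabdebedcabbbb')
  19 → (11, 'ebedcabbbb')
  20 → (13, 'edcabbbb')

SA = [2, 7, 16, 3, 8, 20, 19, 18, 17, 4, 5, 9, 12, 15, 0, 6, 14, 10, 1, 11, 13]
i: (SA[i-1],SA[i]) lcp shared
  1: (2,7) 3 'aab'
  2: (7,16) 1 'a'
  3: (16,3) 3 'abb'
  4: (3,8) 2 'ab'
  5: (8,20) 0 ''
  6: (20,19) 1 'b'
  7: (19,18) 2 'bb'
  8: (18,17) 3 'bbb'
  9: (17,4) 2 'bb'
  10: (4,5) 1 'b'
  11: (5,9) 2 'bd'
  12: (9,12) 1 'b'
  13: (12,15) 0 ''
  14: (15,0) 1 'c'
  15: (0,6) 0 ''
  16: (6,14) 1 'd'
  17: (14,10) 1 'd'
  18: (10,1) 0 ''
  19: (1,11) 1 'e'
  20: (11,13) 1 'e'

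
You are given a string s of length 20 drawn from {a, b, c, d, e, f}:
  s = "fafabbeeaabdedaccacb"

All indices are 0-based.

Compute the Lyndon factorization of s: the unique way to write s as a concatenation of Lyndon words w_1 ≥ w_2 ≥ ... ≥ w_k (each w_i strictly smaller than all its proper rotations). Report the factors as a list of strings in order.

["f", "af", "abbee", "aabdedaccacb"]

emit factor 1: 'f' (i=0, period=1)
emit factor 2: 'af' (i=1, period=2)
emit factor 3: 'abbee' (i=3, period=5)
emit factor 4: 'aabdedaccacb' (i=8, period=12)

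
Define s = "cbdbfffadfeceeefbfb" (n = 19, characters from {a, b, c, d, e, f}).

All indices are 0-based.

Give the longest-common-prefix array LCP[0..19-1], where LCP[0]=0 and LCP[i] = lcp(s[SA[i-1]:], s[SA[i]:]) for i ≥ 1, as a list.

rank→(start, suffix):
  0 → (7, 'adfeceeefbfb')
  1 → (18, 'b')
  2 → (1, 'bdbfffadfeceeefbfb')
  3 → (16, 'bfb')
  4 → (3, 'bfffadfeceeefbfb')
  5 → (0, 'cbdbfffadfeceeefbfb')
  6 → (11, 'ceeefbfb')
  7 → (2, 'dbfffadfeceeefbfb')
  8 → (8, 'dfeceeefbfb')
  9 → (10, 'eceeefbfb')
  10 → (12, 'eeefbfb')
  11 → (13, 'eefbfb')
  12 → (14, 'efbfb')
  13 → (6, 'fadfeceeefbfb')
  14 → (17, 'fb')
  15 → (15, 'fbfb')
  16 → (9, 'feceeefbfb')
  17 → (5, 'ffadfeceeefbfb')
  18 → (4, 'fffadfeceeefbfb')

SA = [7, 18, 1, 16, 3, 0, 11, 2, 8, 10, 12, 13, 14, 6, 17, 15, 9, 5, 4]
[i] adj suffixes → lcp
  [1] 7/18 → 0 ('')
  [2] 18/1 → 1 ('b')
  [3] 1/16 → 1 ('b')
  [4] 16/3 → 2 ('bf')
  [5] 3/0 → 0 ('')
  [6] 0/11 → 1 ('c')
  [7] 11/2 → 0 ('')
  [8] 2/8 → 1 ('d')
  [9] 8/10 → 0 ('')
  [10] 10/12 → 1 ('e')
  [11] 12/13 → 2 ('ee')
  [12] 13/14 → 1 ('e')
  [13] 14/6 → 0 ('')
  [14] 6/17 → 1 ('f')
  [15] 17/15 → 2 ('fb')
  [16] 15/9 → 1 ('f')
  [17] 9/5 → 1 ('f')
  [18] 5/4 → 2 ('ff')

[0, 0, 1, 1, 2, 0, 1, 0, 1, 0, 1, 2, 1, 0, 1, 2, 1, 1, 2]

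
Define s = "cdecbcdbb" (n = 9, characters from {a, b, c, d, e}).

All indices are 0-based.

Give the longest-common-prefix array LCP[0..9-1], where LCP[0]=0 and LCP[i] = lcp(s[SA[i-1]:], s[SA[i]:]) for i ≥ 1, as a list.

rank | idx | suffix
   0 |   8 | b
   1 |   7 | bb
   2 |   4 | bcdbb
   3 |   3 | cbcdbb
   4 |   5 | cdbb
   5 |   0 | cdecbcdbb
   6 |   6 | dbb
   7 |   1 | decbcdbb
   8 |   2 | ecbcdbb

SA = [8, 7, 4, 3, 5, 0, 6, 1, 2]
[i] adj suffixes → lcp
  [1] 8/7 → 1 ('b')
  [2] 7/4 → 1 ('b')
  [3] 4/3 → 0 ('')
  [4] 3/5 → 1 ('c')
  [5] 5/0 → 2 ('cd')
  [6] 0/6 → 0 ('')
  [7] 6/1 → 1 ('d')
  [8] 1/2 → 0 ('')

[0, 1, 1, 0, 1, 2, 0, 1, 0]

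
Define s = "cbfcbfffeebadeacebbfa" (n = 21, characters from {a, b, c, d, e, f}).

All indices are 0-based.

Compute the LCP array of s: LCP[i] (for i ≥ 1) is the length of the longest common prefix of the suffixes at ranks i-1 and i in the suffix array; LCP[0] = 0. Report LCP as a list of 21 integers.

[0, 1, 1, 0, 1, 1, 2, 2, 0, 3, 1, 0, 0, 1, 2, 1, 0, 1, 1, 1, 2]

rank→(start, suffix):
  0 → (20, 'a')
  1 → (14, 'acebbfa')
  2 → (11, 'adeacebbfa')
  3 → (10, 'badeacebbfa')
  4 → (17, 'bbfa')
  5 → (18, 'bfa')
  6 → (1, 'bfcbfffeebadeacebbfa')
  7 → (4, 'bfffeebadeacebbfa')
  8 → (0, 'cbfcbfffeebadeacebbfa')
  9 → (3, 'cbfffeebadeacebbfa')
  10 → (15, 'cebbfa')
  11 → (12, 'deacebbfa')
  12 → (13, 'eacebbfa')
  13 → (9, 'ebadeacebbfa')
  14 → (16, 'ebbfa')
  15 → (8, 'eebadeacebbfa')
  16 → (19, 'fa')
  17 → (2, 'fcbfffeebadeacebbfa')
  18 → (7, 'feebadeacebbfa')
  19 → (6, 'ffeebadeacebbfa')
  20 → (5, 'fffeebadeacebbfa')

SA = [20, 14, 11, 10, 17, 18, 1, 4, 0, 3, 15, 12, 13, 9, 16, 8, 19, 2, 7, 6, 5]
rank  pair      lcp
   1  s[20:],s[14:]  1  'a'
   2  s[14:],s[11:]  1  'a'
   3  s[11:],s[10:]  0  ''
   4  s[10:],s[17:]  1  'b'
   5  s[17:],s[18:]  1  'b'
   6  s[18:],s[1:]  2  'bf'
   7  s[1:],s[4:]  2  'bf'
   8  s[4:],s[0:]  0  ''
   9  s[0:],s[3:]  3  'cbf'
  10  s[3:],s[15:]  1  'c'
  11  s[15:],s[12:]  0  ''
  12  s[12:],s[13:]  0  ''
  13  s[13:],s[9:]  1  'e'
  14  s[9:],s[16:]  2  'eb'
  15  s[16:],s[8:]  1  'e'
  16  s[8:],s[19:]  0  ''
  17  s[19:],s[2:]  1  'f'
  18  s[2:],s[7:]  1  'f'
  19  s[7:],s[6:]  1  'f'
  20  s[6:],s[5:]  2  'ff'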